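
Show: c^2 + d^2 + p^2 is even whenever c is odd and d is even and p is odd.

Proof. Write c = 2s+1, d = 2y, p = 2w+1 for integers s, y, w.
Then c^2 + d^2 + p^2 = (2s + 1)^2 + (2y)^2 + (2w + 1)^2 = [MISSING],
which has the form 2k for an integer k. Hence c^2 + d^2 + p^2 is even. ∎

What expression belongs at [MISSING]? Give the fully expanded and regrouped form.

(2s + 1)^2 + (2y)^2 + (2w + 1)^2 = 4s^2 + 4s + 4w^2 + 4w + 4y^2 + 2
= 2(2s^2 + 2s + 2w^2 + 2w + 2y^2 + 1).
Since 2s^2 + 2s + 2w^2 + 2w + 2y^2 + 1 is an integer, the sum of squares is of the form 2k for an integer k.

2(2s^2 + 2s + 2w^2 + 2w + 2y^2 + 1)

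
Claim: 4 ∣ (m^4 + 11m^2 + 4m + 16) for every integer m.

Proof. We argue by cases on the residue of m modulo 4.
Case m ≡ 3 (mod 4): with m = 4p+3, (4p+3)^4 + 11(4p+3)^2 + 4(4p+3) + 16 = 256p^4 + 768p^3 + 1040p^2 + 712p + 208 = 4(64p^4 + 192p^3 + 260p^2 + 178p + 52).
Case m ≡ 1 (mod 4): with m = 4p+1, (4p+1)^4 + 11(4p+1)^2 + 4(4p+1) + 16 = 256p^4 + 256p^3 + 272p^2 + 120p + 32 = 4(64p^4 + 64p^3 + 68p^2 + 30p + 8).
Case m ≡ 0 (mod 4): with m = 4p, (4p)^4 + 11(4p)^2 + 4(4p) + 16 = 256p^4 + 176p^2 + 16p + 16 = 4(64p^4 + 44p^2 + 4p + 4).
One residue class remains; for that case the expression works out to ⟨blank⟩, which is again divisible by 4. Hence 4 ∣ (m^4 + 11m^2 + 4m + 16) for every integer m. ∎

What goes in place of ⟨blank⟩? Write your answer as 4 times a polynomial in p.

Only m ≡ 2 (mod 4) is unaccounted for. Put m = 4p+2:
(4p+2)^4 + 11(4p+2)^2 + 4(4p+2) + 16 expands to 256p^4 + 512p^3 + 560p^2 + 320p + 84,
and factoring out 4 leaves 4(64p^4 + 128p^3 + 140p^2 + 80p + 21).

4(64p^4 + 128p^3 + 140p^2 + 80p + 21)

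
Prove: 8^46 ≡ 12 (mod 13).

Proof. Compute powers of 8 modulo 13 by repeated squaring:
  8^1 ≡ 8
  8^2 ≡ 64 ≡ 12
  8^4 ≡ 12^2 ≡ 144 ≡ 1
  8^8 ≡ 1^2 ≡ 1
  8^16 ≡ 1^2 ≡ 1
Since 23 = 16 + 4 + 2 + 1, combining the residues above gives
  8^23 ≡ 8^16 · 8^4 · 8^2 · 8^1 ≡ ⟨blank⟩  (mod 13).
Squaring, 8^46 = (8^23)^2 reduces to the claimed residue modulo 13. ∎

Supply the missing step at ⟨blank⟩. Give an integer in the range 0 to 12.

8^16 · 8^4 · 8^2 · 8^1 ≡ 1 · 1 · 12 · 8 = 96.
96 mod 13 = 5, so 8^23 ≡ 5 (mod 13).

5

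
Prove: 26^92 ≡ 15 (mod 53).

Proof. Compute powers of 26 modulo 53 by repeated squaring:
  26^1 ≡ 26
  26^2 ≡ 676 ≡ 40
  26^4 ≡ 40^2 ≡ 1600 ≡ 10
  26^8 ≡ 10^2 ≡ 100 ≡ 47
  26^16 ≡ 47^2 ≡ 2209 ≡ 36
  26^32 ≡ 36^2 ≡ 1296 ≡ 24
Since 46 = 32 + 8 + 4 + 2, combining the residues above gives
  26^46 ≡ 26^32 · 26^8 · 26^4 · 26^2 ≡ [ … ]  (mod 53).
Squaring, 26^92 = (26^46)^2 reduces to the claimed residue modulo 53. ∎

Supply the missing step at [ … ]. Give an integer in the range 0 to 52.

11

26^32 · 26^8 · 26^4 · 26^2 ≡ 24 · 47 · 10 · 40 = 451200.
451200 mod 53 = 11, so 26^46 ≡ 11 (mod 53).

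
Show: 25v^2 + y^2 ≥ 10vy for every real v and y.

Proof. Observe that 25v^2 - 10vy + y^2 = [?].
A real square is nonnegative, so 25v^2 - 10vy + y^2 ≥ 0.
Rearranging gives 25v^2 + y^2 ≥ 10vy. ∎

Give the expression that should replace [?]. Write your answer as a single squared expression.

(5v - y)^2

25v^2 - 10vy + y^2 is a perfect-square trinomial: the outer terms are (5v)^2 and (y)^2, and the cross term is -2·5v·y.
So 25v^2 - 10vy + y^2 = (5v - y)^2 ≥ 0.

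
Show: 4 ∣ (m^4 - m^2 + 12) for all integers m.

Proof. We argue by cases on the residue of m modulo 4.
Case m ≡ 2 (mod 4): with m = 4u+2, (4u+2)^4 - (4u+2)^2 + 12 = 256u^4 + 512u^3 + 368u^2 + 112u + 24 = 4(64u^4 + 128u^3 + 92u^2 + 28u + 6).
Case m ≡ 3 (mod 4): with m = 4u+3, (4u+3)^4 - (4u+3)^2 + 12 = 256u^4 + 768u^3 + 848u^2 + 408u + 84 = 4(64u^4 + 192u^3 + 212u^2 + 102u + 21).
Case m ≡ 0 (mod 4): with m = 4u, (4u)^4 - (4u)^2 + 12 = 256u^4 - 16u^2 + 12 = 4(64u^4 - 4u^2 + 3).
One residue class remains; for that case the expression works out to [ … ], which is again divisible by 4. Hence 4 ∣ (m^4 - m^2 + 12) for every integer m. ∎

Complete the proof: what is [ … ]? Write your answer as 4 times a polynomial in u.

4(64u^4 + 64u^3 + 20u^2 + 2u + 3)

The residues treated are {2, 3, 0}, so the missing case is m ≡ 1 (mod 4); write m = 4u+1.
Then (4u+1)^4 - (4u+1)^2 + 12 = 256u^4 + 256u^3 + 80u^2 + 8u + 12 = 4(64u^4 + 64u^3 + 20u^2 + 2u + 3).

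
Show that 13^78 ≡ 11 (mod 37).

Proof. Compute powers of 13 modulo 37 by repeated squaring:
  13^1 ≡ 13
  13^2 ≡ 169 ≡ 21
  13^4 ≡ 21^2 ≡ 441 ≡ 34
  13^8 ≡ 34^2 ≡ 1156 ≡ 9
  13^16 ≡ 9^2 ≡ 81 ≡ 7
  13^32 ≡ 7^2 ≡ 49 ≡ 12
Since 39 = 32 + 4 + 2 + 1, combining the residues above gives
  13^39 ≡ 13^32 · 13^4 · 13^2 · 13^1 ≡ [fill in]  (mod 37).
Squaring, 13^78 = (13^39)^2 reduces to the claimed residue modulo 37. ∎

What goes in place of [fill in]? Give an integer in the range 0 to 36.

14

Multiply the listed residues: 12 · 34 · 21 · 13 = 408 → 8568 → 111384.
Reducing modulo 37: 111384 = 3010·37 + 14, so 13^39 ≡ 14.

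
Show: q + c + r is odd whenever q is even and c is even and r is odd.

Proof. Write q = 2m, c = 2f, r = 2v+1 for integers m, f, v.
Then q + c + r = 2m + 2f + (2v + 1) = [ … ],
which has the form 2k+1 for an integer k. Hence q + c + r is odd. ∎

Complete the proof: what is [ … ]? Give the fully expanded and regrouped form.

2(f + m + v) + 1

Expanding: 2m + 2f + (2v + 1) = 2f + 2m + 2v + 1.
Every term except the constant is even, so this is 2(f + m + v) + 1,
and f + m + v ∈ ℤ gives the required form.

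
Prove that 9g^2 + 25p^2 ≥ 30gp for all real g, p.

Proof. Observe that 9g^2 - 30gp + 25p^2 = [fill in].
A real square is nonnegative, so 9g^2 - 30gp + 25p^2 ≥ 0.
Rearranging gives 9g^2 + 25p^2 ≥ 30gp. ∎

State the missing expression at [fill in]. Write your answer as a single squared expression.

The leading and trailing coefficients are 3^2 and 5^2, and 30 = 2·3·5, so the trinomial is (3g - 5p)^2.
Hence 9g^2 - 30gp + 25p^2 ≥ 0.

(3g - 5p)^2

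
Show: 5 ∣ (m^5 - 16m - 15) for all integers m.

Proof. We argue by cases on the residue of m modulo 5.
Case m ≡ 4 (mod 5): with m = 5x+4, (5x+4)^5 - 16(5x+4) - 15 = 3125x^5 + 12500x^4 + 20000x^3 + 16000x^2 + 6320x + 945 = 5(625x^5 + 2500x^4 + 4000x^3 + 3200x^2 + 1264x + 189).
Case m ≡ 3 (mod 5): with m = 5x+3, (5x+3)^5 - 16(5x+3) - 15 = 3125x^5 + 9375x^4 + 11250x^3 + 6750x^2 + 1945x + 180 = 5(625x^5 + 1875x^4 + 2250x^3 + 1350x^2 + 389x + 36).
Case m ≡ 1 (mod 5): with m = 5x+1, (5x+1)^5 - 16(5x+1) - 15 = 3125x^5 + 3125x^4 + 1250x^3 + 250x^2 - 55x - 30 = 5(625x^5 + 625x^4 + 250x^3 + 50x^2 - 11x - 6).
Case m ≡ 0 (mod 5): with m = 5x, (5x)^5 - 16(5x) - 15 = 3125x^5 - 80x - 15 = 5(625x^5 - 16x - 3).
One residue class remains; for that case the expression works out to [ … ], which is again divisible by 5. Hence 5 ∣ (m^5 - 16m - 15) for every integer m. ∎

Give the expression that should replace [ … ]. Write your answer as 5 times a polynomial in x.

Only m ≡ 2 (mod 5) is unaccounted for. Put m = 5x+2:
(5x+2)^5 - 16(5x+2) - 15 expands to 3125x^5 + 6250x^4 + 5000x^3 + 2000x^2 + 320x - 15,
and factoring out 5 leaves 5(625x^5 + 1250x^4 + 1000x^3 + 400x^2 + 64x - 3).

5(625x^5 + 1250x^4 + 1000x^3 + 400x^2 + 64x - 3)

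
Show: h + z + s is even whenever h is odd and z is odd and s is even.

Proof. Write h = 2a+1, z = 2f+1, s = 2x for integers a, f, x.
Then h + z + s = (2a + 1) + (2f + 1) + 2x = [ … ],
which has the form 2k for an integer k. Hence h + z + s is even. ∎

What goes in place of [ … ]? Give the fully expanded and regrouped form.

Expanding: (2a + 1) + (2f + 1) + 2x = 2a + 2f + 2x + 2.
Every term is even; pulling out the factor of 2 gives 2(a + f + x + 1).

2(a + f + x + 1)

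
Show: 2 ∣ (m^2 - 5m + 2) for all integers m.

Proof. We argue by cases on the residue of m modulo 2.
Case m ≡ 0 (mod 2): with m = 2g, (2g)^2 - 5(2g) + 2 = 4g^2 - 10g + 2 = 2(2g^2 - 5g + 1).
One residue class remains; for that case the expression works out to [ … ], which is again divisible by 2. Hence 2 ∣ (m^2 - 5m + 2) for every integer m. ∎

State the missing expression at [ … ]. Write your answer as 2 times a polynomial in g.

2(2g^2 - 3g - 1)

Only m ≡ 1 (mod 2) is unaccounted for. Put m = 2g+1:
(2g+1)^2 - 5(2g+1) + 2 expands to 4g^2 - 6g - 2,
and factoring out 2 leaves 2(2g^2 - 3g - 1).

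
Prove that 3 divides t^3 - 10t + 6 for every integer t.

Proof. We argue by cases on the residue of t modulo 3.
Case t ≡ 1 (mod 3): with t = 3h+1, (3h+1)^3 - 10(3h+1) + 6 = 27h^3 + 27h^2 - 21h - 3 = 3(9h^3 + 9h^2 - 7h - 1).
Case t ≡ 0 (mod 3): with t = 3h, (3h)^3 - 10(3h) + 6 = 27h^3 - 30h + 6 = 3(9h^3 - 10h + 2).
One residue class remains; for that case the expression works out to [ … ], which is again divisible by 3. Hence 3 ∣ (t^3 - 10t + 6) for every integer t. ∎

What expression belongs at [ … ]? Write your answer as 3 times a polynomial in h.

3(9h^3 + 18h^2 + 2h - 2)

Only t ≡ 2 (mod 3) is unaccounted for. Put t = 3h+2:
(3h+2)^3 - 10(3h+2) + 6 expands to 27h^3 + 54h^2 + 6h - 6,
and factoring out 3 leaves 3(9h^3 + 18h^2 + 2h - 2).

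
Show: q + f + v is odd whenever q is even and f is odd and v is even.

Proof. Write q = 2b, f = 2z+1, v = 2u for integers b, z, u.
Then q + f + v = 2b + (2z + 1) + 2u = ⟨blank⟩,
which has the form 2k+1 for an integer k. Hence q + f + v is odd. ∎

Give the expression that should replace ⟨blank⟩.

2b + (2z + 1) + 2u = 2b + 2u + 2z + 1
= 2(b + u + z) + 1.
Since b + u + z is an integer, the sum is of the form 2k+1 for an integer k.

2(b + u + z) + 1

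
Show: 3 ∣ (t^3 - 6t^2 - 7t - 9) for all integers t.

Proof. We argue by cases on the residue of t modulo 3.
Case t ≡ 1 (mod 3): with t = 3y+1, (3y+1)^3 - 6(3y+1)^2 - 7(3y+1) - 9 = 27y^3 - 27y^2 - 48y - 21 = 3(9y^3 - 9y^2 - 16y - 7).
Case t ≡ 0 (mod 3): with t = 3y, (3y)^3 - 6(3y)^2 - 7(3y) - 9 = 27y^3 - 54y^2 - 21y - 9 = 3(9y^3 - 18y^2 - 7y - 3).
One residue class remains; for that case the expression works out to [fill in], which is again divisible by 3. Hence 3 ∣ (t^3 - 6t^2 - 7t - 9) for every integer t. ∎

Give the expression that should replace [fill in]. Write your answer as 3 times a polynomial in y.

Only t ≡ 2 (mod 3) is unaccounted for. Put t = 3y+2:
(3y+2)^3 - 6(3y+2)^2 - 7(3y+2) - 9 expands to 27y^3 - 57y - 39,
and factoring out 3 leaves 3(9y^3 - 19y - 13).

3(9y^3 - 19y - 13)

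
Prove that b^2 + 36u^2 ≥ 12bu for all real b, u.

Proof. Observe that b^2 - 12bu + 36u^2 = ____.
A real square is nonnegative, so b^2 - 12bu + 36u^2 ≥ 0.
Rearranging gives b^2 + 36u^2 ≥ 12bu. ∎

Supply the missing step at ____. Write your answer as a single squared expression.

b^2 - 12bu + 36u^2 is a perfect-square trinomial: the outer terms are (b)^2 and (6u)^2, and the cross term is -2·b·6u.
So b^2 - 12bu + 36u^2 = (b - 6u)^2 ≥ 0.

(b - 6u)^2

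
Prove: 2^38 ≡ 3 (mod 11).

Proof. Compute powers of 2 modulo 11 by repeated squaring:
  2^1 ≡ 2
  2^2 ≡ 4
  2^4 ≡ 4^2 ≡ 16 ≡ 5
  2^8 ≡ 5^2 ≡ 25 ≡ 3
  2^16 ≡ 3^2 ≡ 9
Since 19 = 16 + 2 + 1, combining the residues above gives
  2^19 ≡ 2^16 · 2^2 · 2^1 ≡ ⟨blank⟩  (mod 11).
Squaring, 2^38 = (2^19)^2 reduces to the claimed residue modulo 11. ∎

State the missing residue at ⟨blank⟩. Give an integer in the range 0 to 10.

Multiply the listed residues: 9 · 4 · 2 = 36 → 72.
Reducing modulo 11: 72 = 6·11 + 6, so 2^19 ≡ 6.

6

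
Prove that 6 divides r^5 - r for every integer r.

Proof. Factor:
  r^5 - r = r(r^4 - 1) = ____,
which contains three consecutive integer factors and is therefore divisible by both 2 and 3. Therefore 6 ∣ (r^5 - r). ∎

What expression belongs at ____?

r^4 - 1 = (r^2 - 1)(r^2 + 1), and r^2 - 1 = (r-1)(r+1).
So r(r^4 - 1) = (r - 1)r(r + 1)(r^2 + 1).

(r - 1)r(r + 1)(r^2 + 1)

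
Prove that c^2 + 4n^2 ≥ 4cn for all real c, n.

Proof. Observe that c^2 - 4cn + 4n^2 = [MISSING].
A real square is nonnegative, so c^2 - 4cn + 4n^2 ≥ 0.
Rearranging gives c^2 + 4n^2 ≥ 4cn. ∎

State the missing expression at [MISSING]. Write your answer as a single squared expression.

c^2 - 4cn + 4n^2 is a perfect-square trinomial: the outer terms are (c)^2 and (2n)^2, and the cross term is -2·c·2n.
So c^2 - 4cn + 4n^2 = (c - 2n)^2 ≥ 0.

(c - 2n)^2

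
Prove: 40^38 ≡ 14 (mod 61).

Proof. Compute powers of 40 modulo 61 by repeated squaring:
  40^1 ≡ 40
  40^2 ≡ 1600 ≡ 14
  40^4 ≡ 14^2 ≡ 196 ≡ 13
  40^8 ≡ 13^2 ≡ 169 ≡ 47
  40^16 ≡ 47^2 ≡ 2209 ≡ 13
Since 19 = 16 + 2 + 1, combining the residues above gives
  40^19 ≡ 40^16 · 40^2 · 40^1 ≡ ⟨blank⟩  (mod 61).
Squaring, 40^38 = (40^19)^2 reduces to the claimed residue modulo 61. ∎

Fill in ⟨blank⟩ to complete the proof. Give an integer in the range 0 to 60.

40^16 · 40^2 · 40^1 ≡ 13 · 14 · 40 = 7280.
7280 mod 61 = 21, so 40^19 ≡ 21 (mod 61).

21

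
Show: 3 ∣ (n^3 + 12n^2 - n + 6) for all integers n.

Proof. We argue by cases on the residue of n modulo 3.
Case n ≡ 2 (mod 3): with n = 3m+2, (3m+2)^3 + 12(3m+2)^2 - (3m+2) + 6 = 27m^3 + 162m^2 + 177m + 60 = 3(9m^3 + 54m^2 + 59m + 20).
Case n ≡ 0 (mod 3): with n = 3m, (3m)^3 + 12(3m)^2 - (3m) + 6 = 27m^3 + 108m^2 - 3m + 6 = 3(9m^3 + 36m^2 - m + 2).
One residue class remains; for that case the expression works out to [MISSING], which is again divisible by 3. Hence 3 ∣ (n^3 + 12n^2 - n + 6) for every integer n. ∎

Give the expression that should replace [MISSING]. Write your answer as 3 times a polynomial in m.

3(9m^3 + 45m^2 + 26m + 6)

Only n ≡ 1 (mod 3) is unaccounted for. Put n = 3m+1:
(3m+1)^3 + 12(3m+1)^2 - (3m+1) + 6 expands to 27m^3 + 135m^2 + 78m + 18,
and factoring out 3 leaves 3(9m^3 + 45m^2 + 26m + 6).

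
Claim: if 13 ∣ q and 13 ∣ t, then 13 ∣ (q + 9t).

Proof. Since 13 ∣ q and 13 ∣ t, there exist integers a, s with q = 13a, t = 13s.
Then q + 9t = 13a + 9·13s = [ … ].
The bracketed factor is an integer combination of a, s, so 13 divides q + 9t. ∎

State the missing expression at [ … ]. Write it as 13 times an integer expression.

13(a + 9s)

Pull the common 13 out of every term: 13a + 9·13s = 13(a + 9s).
a + 9s is an integer, which exhibits the divisibility.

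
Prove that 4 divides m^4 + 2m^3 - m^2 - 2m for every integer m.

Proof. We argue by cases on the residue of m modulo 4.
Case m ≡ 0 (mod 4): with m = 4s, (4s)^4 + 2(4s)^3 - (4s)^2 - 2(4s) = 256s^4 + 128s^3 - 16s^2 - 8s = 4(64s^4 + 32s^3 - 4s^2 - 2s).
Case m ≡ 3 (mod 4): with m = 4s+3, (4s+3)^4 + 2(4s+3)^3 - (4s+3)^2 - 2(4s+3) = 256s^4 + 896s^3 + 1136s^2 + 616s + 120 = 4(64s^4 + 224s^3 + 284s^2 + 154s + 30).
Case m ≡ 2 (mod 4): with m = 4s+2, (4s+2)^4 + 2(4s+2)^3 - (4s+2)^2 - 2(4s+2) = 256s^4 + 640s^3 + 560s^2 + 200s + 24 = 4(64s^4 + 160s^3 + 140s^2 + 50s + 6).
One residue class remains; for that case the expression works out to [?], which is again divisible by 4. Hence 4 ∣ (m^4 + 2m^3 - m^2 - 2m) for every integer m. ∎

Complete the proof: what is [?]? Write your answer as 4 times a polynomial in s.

4(64s^4 + 96s^3 + 44s^2 + 6s)

The residues treated are {0, 3, 2}, so the missing case is m ≡ 1 (mod 4); write m = 4s+1.
Then (4s+1)^4 + 2(4s+1)^3 - (4s+1)^2 - 2(4s+1) = 256s^4 + 384s^3 + 176s^2 + 24s = 4(64s^4 + 96s^3 + 44s^2 + 6s).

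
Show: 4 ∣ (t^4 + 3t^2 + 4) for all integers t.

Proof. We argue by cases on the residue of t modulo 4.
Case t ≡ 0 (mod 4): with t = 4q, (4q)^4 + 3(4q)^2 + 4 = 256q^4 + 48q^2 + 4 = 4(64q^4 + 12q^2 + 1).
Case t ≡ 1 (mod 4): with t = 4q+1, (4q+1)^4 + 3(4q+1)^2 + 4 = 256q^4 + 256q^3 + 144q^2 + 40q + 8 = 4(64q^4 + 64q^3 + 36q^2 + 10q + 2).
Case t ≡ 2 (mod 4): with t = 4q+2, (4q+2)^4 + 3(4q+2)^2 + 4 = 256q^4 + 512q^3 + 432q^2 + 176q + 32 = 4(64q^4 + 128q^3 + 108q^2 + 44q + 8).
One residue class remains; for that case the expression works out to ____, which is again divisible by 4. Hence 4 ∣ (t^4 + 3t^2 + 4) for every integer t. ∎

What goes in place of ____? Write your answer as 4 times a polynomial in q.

The residues treated are {0, 1, 2}, so the missing case is t ≡ 3 (mod 4); write t = 4q+3.
Then (4q+3)^4 + 3(4q+3)^2 + 4 = 256q^4 + 768q^3 + 912q^2 + 504q + 112 = 4(64q^4 + 192q^3 + 228q^2 + 126q + 28).

4(64q^4 + 192q^3 + 228q^2 + 126q + 28)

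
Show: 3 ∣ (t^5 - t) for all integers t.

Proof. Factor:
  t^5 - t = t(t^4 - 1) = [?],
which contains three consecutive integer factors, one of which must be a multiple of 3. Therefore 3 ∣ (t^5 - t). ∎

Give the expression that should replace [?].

t^4 - 1 = (t^2 - 1)(t^2 + 1), and t^2 - 1 = (t-1)(t+1).
So t(t^4 - 1) = (t - 1)t(t + 1)(t^2 + 1).

(t - 1)t(t + 1)(t^2 + 1)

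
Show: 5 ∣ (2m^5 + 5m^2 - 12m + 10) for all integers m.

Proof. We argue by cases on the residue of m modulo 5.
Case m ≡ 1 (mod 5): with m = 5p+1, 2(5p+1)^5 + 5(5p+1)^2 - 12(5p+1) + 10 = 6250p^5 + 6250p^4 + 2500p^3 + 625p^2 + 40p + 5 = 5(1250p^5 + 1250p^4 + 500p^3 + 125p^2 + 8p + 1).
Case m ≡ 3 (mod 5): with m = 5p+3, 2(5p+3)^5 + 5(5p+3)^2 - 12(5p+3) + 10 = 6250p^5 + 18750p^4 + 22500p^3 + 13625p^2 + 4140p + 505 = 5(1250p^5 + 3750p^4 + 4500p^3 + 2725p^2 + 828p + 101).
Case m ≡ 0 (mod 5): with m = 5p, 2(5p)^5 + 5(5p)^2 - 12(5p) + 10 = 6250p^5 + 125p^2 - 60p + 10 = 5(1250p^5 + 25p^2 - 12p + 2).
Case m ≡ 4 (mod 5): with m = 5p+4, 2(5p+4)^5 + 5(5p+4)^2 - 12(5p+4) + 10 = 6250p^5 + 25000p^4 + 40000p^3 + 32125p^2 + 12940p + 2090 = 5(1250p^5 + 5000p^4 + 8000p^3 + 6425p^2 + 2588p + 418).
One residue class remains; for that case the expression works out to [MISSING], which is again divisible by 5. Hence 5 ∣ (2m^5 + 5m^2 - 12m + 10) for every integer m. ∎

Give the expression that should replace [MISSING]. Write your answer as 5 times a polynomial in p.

5(1250p^5 + 2500p^4 + 2000p^3 + 825p^2 + 168p + 14)

The residues treated are {1, 3, 0, 4}, so the missing case is m ≡ 2 (mod 5); write m = 5p+2.
Then 2(5p+2)^5 + 5(5p+2)^2 - 12(5p+2) + 10 = 6250p^5 + 12500p^4 + 10000p^3 + 4125p^2 + 840p + 70 = 5(1250p^5 + 2500p^4 + 2000p^3 + 825p^2 + 168p + 14).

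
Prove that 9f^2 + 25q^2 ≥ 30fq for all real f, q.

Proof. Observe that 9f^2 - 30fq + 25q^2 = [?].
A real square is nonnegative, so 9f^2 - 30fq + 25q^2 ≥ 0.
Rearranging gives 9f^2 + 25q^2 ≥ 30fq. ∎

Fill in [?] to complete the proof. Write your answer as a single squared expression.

(3f - 5q)^2

The leading and trailing coefficients are 3^2 and 5^2, and 30 = 2·3·5, so the trinomial is (3f - 5q)^2.
Hence 9f^2 - 30fq + 25q^2 ≥ 0.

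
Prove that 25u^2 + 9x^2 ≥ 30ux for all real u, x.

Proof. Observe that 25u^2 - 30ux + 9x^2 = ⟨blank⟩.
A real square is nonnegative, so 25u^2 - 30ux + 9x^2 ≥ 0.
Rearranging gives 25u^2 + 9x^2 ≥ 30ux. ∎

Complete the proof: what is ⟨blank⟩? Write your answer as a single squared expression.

(5u - 3x)^2

25u^2 - 30ux + 9x^2 is a perfect-square trinomial: the outer terms are (5u)^2 and (3x)^2, and the cross term is -2·5u·3x.
So 25u^2 - 30ux + 9x^2 = (5u - 3x)^2 ≥ 0.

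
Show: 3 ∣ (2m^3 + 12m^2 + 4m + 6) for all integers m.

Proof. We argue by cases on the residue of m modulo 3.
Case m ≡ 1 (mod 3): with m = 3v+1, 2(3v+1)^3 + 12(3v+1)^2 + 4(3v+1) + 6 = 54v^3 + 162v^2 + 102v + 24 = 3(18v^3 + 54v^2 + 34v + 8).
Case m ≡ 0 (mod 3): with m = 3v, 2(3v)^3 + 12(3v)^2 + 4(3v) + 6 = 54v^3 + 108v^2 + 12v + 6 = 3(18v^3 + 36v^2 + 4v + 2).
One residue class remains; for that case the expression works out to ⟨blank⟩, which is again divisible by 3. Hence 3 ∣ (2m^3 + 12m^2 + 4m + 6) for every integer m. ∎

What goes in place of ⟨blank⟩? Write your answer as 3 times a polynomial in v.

Only m ≡ 2 (mod 3) is unaccounted for. Put m = 3v+2:
2(3v+2)^3 + 12(3v+2)^2 + 4(3v+2) + 6 expands to 54v^3 + 216v^2 + 228v + 78,
and factoring out 3 leaves 3(18v^3 + 72v^2 + 76v + 26).

3(18v^3 + 72v^2 + 76v + 26)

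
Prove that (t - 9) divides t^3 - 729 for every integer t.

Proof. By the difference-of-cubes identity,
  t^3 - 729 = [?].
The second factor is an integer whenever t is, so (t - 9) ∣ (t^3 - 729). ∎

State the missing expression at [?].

(t - 9)(t^2 + 9t + 81)

a^3 - b^3 = (a - b)(a^2 + ab + b^2). With a = t, b = 9:
t^3 - 729 = (t - 9)(t^2 + 9t + 81).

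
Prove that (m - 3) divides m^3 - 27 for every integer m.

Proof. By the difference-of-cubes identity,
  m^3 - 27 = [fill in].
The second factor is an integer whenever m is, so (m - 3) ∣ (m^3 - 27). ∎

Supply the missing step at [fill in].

a^3 - b^3 = (a - b)(a^2 + ab + b^2). With a = m, b = 3:
m^3 - 27 = (m - 3)(m^2 + 3m + 9).

(m - 3)(m^2 + 3m + 9)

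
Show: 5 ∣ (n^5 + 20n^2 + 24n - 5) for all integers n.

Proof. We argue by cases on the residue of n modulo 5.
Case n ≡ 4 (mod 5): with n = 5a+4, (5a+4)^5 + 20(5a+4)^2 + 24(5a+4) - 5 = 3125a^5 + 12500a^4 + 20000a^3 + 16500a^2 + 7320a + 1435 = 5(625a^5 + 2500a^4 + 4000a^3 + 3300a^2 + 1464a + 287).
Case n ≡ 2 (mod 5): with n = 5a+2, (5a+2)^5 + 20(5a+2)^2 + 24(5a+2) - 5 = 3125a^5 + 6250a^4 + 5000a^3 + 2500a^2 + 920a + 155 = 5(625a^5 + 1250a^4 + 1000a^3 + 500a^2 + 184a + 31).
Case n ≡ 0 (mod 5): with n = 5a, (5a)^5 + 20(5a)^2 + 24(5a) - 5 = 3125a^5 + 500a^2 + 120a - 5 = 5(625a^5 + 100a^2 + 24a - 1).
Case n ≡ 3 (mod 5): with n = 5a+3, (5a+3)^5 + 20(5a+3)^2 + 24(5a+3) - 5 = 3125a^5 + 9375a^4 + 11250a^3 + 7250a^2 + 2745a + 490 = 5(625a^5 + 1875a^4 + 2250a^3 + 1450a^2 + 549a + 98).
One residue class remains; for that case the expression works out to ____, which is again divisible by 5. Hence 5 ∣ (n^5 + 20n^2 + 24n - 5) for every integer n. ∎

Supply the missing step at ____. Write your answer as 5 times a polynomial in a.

The residues treated are {4, 2, 0, 3}, so the missing case is n ≡ 1 (mod 5); write n = 5a+1.
Then (5a+1)^5 + 20(5a+1)^2 + 24(5a+1) - 5 = 3125a^5 + 3125a^4 + 1250a^3 + 750a^2 + 345a + 40 = 5(625a^5 + 625a^4 + 250a^3 + 150a^2 + 69a + 8).

5(625a^5 + 625a^4 + 250a^3 + 150a^2 + 69a + 8)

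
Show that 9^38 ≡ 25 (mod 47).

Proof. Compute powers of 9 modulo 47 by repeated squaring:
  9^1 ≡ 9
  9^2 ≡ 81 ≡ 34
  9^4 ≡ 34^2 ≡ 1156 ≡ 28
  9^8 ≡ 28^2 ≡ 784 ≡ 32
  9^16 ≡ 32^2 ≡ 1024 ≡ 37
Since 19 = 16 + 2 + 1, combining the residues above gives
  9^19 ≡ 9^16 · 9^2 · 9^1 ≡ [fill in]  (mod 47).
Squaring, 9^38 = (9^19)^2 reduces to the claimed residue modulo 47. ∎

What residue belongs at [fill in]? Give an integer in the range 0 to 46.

42

Multiply the listed residues: 37 · 34 · 9 = 1258 → 11322.
Reducing modulo 47: 11322 = 240·47 + 42, so 9^19 ≡ 42.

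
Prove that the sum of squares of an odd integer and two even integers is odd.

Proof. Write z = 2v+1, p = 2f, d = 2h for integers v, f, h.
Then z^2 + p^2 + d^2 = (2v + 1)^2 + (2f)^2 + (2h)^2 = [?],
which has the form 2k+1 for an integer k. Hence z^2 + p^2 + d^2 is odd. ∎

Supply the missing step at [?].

(2v + 1)^2 + (2f)^2 + (2h)^2 = 4f^2 + 4h^2 + 4v^2 + 4v + 1
= 2(2f^2 + 2h^2 + 2v^2 + 2v) + 1.
Since 2f^2 + 2h^2 + 2v^2 + 2v is an integer, the sum of squares is of the form 2k+1 for an integer k.

2(2f^2 + 2h^2 + 2v^2 + 2v) + 1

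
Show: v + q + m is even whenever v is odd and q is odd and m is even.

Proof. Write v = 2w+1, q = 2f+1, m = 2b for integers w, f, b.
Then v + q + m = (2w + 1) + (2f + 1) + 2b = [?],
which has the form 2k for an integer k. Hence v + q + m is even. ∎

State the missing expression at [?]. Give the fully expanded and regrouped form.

(2w + 1) + (2f + 1) + 2b = 2b + 2f + 2w + 2
= 2(b + f + w + 1).
Since b + f + w + 1 is an integer, the sum is of the form 2k for an integer k.

2(b + f + w + 1)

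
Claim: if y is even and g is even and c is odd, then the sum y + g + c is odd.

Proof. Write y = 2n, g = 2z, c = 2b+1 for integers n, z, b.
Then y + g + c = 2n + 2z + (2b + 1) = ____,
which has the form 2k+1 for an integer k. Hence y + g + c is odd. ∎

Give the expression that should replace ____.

2(b + n + z) + 1

2n + 2z + (2b + 1) = 2b + 2n + 2z + 1
= 2(b + n + z) + 1.
Since b + n + z is an integer, the sum is of the form 2k+1 for an integer k.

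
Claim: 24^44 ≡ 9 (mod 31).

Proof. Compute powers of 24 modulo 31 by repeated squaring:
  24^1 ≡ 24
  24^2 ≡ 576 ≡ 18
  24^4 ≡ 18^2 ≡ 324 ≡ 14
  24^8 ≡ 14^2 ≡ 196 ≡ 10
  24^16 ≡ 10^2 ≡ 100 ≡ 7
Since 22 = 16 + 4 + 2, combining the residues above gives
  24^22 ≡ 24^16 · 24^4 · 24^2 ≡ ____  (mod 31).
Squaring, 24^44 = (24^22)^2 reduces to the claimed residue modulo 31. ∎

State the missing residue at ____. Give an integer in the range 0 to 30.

28

24^16 · 24^4 · 24^2 ≡ 7 · 14 · 18 = 1764.
1764 mod 31 = 28, so 24^22 ≡ 28 (mod 31).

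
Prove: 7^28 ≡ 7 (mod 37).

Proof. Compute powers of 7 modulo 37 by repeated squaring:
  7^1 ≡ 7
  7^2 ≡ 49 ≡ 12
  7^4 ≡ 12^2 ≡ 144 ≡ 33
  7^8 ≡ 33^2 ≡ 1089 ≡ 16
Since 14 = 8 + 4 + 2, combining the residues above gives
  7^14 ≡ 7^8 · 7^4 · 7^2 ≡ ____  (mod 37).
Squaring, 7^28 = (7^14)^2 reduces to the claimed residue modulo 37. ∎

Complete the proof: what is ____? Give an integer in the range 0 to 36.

9

Multiply the listed residues: 16 · 33 · 12 = 528 → 6336.
Reducing modulo 37: 6336 = 171·37 + 9, so 7^14 ≡ 9.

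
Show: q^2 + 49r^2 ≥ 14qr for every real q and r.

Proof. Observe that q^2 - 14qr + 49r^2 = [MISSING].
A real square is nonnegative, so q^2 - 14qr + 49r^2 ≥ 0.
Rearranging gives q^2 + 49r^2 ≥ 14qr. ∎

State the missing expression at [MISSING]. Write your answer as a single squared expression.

(q - 7r)^2

q^2 - 14qr + 49r^2 is a perfect-square trinomial: the outer terms are (q)^2 and (7r)^2, and the cross term is -2·q·7r.
So q^2 - 14qr + 49r^2 = (q - 7r)^2 ≥ 0.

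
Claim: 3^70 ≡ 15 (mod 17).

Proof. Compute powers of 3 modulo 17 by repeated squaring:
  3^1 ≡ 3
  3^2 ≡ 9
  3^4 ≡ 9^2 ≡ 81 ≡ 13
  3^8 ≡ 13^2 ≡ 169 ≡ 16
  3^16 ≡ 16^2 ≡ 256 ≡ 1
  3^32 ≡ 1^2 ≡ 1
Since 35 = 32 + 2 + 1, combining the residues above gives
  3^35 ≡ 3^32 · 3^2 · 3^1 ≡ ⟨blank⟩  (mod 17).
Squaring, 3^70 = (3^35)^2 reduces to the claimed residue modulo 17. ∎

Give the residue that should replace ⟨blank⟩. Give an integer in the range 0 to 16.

10

Multiply the listed residues: 1 · 9 · 3 = 9 → 27.
Reducing modulo 17: 27 = 1·17 + 10, so 3^35 ≡ 10.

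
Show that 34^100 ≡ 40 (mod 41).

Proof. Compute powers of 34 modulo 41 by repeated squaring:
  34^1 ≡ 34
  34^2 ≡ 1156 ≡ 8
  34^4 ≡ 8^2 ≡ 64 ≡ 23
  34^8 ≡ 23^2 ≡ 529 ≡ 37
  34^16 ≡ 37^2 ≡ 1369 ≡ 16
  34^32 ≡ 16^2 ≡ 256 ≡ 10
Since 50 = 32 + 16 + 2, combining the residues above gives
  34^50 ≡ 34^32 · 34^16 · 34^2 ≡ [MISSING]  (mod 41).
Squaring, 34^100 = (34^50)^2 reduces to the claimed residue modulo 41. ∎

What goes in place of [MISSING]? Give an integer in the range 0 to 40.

Multiply the listed residues: 10 · 16 · 8 = 160 → 1280.
Reducing modulo 41: 1280 = 31·41 + 9, so 34^50 ≡ 9.

9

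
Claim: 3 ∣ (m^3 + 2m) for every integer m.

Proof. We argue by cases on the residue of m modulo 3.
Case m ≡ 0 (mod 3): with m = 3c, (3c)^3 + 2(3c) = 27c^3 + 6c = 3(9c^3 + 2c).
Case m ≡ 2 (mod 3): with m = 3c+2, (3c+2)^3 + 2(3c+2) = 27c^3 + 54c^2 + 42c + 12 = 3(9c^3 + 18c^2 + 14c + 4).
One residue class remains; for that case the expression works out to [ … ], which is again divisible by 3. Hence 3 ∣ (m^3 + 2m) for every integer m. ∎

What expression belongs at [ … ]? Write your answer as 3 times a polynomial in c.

The residues treated are {0, 2}, so the missing case is m ≡ 1 (mod 3); write m = 3c+1.
Then (3c+1)^3 + 2(3c+1) = 27c^3 + 27c^2 + 15c + 3 = 3(9c^3 + 9c^2 + 5c + 1).

3(9c^3 + 9c^2 + 5c + 1)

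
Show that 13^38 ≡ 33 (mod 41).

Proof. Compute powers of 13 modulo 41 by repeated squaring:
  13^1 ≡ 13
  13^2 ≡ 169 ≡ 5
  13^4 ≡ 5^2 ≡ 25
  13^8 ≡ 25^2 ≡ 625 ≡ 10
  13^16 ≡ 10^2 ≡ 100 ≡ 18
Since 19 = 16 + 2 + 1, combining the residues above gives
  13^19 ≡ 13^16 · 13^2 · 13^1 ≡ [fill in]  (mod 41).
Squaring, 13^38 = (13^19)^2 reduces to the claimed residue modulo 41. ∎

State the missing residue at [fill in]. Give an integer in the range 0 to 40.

Multiply the listed residues: 18 · 5 · 13 = 90 → 1170.
Reducing modulo 41: 1170 = 28·41 + 22, so 13^19 ≡ 22.

22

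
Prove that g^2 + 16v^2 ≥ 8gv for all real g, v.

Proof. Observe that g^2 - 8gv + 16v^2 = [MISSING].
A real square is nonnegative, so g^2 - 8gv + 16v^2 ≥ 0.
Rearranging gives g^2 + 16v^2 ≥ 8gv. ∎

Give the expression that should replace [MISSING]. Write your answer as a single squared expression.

The leading and trailing coefficients are 1^2 and 4^2, and 8 = 2·1·4, so the trinomial is (g - 4v)^2.
Hence g^2 - 8gv + 16v^2 ≥ 0.

(g - 4v)^2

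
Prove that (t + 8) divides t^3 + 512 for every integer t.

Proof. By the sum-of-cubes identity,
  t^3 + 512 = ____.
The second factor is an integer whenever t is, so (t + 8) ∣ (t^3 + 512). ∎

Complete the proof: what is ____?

Polynomial division of t^3 + 512 by t + 8 leaves remainder 0 and quotient t^2 - 8t + 64.
Hence t^3 + 512 = (t + 8)(t^2 - 8t + 64).

(t + 8)(t^2 - 8t + 64)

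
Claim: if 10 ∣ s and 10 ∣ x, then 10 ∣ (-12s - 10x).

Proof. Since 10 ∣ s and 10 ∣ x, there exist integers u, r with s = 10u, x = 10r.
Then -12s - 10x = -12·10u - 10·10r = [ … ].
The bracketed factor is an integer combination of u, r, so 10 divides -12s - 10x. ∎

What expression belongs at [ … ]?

Pull the common 10 out of every term: -12·10u - 10·10r = 10(-10r - 12u).
-10r - 12u is an integer, which exhibits the divisibility.

10(-10r - 12u)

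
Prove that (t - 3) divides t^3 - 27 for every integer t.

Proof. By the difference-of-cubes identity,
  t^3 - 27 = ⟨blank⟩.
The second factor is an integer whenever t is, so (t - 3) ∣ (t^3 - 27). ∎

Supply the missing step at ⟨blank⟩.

(t - 3)(t^2 + 3t + 9)

Polynomial division of t^3 - 27 by t - 3 leaves remainder 0 and quotient t^2 + 3t + 9.
Hence t^3 - 27 = (t - 3)(t^2 + 3t + 9).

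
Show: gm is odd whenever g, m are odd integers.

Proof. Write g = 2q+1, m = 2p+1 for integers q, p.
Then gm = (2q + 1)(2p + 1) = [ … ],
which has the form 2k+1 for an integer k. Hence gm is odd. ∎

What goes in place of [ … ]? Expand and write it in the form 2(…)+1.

2(2pq + p + q) + 1

Expanding: (2q + 1)(2p + 1) = 4pq + 2p + 2q + 1.
Every term except the constant is even, so this is 2(2pq + p + q) + 1,
and 2pq + p + q ∈ ℤ gives the required form.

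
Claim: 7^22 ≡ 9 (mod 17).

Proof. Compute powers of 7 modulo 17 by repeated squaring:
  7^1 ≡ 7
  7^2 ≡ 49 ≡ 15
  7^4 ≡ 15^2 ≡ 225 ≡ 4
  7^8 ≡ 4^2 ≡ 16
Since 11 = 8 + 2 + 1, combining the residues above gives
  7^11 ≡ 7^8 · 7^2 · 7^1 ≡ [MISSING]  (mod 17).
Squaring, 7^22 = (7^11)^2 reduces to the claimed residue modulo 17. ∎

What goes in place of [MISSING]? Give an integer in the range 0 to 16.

14

Multiply the listed residues: 16 · 15 · 7 = 240 → 1680.
Reducing modulo 17: 1680 = 98·17 + 14, so 7^11 ≡ 14.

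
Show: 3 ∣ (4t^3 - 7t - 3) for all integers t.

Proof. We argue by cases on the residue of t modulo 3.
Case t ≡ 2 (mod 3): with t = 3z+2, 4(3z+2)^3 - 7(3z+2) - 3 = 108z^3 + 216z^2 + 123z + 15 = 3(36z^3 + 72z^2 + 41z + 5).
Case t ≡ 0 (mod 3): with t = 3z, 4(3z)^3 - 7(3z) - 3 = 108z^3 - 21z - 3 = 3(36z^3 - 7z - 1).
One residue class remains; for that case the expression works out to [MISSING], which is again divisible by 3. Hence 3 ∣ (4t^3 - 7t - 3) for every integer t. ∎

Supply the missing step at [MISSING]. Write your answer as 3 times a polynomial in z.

3(36z^3 + 36z^2 + 5z - 2)

The residues treated are {2, 0}, so the missing case is t ≡ 1 (mod 3); write t = 3z+1.
Then 4(3z+1)^3 - 7(3z+1) - 3 = 108z^3 + 108z^2 + 15z - 6 = 3(36z^3 + 36z^2 + 5z - 2).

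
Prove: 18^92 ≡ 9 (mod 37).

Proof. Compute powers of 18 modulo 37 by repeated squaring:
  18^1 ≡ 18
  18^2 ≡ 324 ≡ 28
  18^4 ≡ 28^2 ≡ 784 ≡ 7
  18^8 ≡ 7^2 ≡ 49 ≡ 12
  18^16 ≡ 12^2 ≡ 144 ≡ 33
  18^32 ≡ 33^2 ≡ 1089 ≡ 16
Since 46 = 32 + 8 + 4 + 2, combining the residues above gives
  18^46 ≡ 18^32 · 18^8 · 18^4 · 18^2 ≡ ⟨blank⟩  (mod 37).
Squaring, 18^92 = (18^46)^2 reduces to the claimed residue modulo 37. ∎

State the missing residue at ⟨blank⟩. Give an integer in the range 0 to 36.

3

18^32 · 18^8 · 18^4 · 18^2 ≡ 16 · 12 · 7 · 28 = 37632.
37632 mod 37 = 3, so 18^46 ≡ 3 (mod 37).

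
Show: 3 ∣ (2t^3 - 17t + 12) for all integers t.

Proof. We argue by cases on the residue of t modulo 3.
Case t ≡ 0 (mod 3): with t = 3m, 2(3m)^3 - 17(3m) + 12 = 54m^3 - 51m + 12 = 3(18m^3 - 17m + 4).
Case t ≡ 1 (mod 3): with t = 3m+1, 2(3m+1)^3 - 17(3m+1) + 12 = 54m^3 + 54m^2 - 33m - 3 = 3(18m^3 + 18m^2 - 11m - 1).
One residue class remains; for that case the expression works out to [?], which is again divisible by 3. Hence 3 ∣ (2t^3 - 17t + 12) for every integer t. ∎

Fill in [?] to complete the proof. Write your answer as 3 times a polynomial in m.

3(18m^3 + 36m^2 + 7m - 2)

The residues treated are {0, 1}, so the missing case is t ≡ 2 (mod 3); write t = 3m+2.
Then 2(3m+2)^3 - 17(3m+2) + 12 = 54m^3 + 108m^2 + 21m - 6 = 3(18m^3 + 36m^2 + 7m - 2).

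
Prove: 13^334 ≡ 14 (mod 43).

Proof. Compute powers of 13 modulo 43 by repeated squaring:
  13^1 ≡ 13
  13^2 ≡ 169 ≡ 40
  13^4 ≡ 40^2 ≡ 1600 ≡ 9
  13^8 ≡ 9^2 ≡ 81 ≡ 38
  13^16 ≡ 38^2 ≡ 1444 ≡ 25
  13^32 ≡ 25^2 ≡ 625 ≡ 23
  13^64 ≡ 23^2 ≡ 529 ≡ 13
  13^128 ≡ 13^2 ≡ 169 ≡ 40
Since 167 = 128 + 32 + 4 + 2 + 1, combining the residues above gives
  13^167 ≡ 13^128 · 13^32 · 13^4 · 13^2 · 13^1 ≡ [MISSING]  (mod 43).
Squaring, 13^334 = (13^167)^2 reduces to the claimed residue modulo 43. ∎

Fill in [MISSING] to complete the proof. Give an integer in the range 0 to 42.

Multiply the listed residues: 40 · 23 · 9 · 40 · 13 = 920 → 8280 → 331200 → 4305600.
Reducing modulo 43: 4305600 = 100130·43 + 10, so 13^167 ≡ 10.

10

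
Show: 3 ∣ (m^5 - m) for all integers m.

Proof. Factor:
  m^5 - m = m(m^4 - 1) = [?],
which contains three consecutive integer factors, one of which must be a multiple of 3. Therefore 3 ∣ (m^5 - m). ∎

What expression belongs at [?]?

(m - 1)m(m + 1)(m^2 + 1)

m^4 - 1 = (m^2 - 1)(m^2 + 1), and m^2 - 1 = (m-1)(m+1).
So m(m^4 - 1) = (m - 1)m(m + 1)(m^2 + 1).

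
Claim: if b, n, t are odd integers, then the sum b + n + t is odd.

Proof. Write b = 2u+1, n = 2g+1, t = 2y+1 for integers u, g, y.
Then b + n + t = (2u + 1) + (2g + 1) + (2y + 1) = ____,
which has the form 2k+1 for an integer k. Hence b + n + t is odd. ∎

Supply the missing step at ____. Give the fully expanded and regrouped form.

Expanding: (2u + 1) + (2g + 1) + (2y + 1) = 2g + 2u + 2y + 3.
Every term except the constant is even, so this is 2(g + u + y + 1) + 1,
and g + u + y + 1 ∈ ℤ gives the required form.

2(g + u + y + 1) + 1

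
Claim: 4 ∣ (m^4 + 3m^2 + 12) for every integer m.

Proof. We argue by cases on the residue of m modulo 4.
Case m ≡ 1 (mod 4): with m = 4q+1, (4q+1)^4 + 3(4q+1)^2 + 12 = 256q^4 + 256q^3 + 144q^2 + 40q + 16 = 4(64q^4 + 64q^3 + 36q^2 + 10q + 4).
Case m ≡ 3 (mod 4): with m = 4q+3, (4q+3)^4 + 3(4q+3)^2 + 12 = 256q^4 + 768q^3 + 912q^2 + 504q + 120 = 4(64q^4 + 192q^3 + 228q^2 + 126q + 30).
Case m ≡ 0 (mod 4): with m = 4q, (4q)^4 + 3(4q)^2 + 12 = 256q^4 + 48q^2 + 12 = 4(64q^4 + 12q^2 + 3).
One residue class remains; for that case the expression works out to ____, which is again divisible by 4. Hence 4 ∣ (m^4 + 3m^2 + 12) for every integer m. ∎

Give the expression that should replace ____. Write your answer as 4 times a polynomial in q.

4(64q^4 + 128q^3 + 108q^2 + 44q + 10)

The residues treated are {1, 3, 0}, so the missing case is m ≡ 2 (mod 4); write m = 4q+2.
Then (4q+2)^4 + 3(4q+2)^2 + 12 = 256q^4 + 512q^3 + 432q^2 + 176q + 40 = 4(64q^4 + 128q^3 + 108q^2 + 44q + 10).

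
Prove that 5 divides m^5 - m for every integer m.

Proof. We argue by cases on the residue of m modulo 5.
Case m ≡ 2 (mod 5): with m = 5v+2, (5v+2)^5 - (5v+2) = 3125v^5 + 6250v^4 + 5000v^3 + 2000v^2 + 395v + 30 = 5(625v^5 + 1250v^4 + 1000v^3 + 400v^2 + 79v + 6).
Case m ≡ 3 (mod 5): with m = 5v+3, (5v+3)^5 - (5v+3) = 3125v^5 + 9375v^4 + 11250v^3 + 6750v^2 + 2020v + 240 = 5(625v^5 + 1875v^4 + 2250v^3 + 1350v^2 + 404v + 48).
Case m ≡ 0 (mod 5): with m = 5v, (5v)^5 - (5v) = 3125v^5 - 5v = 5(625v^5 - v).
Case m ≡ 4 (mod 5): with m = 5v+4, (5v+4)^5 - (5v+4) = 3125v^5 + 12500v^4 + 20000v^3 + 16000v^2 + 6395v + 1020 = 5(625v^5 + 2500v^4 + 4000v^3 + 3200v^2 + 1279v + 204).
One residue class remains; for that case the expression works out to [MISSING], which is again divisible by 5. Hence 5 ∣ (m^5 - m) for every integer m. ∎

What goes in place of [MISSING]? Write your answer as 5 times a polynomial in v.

5(625v^5 + 625v^4 + 250v^3 + 50v^2 + 4v)

Only m ≡ 1 (mod 5) is unaccounted for. Put m = 5v+1:
(5v+1)^5 - (5v+1) expands to 3125v^5 + 3125v^4 + 1250v^3 + 250v^2 + 20v,
and factoring out 5 leaves 5(625v^5 + 625v^4 + 250v^3 + 50v^2 + 4v).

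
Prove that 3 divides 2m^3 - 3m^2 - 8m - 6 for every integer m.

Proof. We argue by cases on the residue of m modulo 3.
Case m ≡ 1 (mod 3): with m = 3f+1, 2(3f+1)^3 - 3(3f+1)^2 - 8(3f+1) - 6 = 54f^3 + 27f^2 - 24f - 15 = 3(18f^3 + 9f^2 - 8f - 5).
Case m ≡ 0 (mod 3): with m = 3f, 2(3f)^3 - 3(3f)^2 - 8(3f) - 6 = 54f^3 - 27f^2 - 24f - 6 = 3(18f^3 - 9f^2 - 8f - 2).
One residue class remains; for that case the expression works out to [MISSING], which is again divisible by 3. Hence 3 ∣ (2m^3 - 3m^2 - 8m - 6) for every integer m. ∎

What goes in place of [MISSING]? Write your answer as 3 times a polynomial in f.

3(18f^3 + 27f^2 + 4f - 6)

Only m ≡ 2 (mod 3) is unaccounted for. Put m = 3f+2:
2(3f+2)^3 - 3(3f+2)^2 - 8(3f+2) - 6 expands to 54f^3 + 81f^2 + 12f - 18,
and factoring out 3 leaves 3(18f^3 + 27f^2 + 4f - 6).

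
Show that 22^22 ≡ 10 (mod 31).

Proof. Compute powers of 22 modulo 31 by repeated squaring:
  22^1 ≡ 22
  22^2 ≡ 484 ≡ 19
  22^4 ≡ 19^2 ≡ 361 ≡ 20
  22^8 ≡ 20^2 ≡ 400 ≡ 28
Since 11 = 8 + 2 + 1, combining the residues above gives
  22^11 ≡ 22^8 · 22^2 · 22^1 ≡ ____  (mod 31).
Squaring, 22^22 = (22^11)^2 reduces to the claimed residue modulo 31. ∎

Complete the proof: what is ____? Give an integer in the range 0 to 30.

17

Multiply the listed residues: 28 · 19 · 22 = 532 → 11704.
Reducing modulo 31: 11704 = 377·31 + 17, so 22^11 ≡ 17.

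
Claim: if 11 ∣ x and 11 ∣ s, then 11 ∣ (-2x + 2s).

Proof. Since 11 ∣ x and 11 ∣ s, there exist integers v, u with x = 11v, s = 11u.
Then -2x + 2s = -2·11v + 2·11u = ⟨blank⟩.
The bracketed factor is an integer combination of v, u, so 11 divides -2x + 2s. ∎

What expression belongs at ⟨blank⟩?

11(2u - 2v)

Pull the common 11 out of every term: -2·11v + 2·11u = 11(2u - 2v).
2u - 2v is an integer, which exhibits the divisibility.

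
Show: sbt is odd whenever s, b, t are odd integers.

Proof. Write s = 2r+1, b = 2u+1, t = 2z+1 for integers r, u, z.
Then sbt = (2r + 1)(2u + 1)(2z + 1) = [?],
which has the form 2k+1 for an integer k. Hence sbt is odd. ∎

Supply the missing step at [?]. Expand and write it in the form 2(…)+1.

2(4ruz + 2ru + 2rz + r + 2uz + u + z) + 1

Expanding: (2r + 1)(2u + 1)(2z + 1) = 8ruz + 4ru + 4rz + 2r + 4uz + 2u + 2z + 1.
Every term except the constant is even, so this is 2(4ruz + 2ru + 2rz + r + 2uz + u + z) + 1,
and 4ruz + 2ru + 2rz + r + 2uz + u + z ∈ ℤ gives the required form.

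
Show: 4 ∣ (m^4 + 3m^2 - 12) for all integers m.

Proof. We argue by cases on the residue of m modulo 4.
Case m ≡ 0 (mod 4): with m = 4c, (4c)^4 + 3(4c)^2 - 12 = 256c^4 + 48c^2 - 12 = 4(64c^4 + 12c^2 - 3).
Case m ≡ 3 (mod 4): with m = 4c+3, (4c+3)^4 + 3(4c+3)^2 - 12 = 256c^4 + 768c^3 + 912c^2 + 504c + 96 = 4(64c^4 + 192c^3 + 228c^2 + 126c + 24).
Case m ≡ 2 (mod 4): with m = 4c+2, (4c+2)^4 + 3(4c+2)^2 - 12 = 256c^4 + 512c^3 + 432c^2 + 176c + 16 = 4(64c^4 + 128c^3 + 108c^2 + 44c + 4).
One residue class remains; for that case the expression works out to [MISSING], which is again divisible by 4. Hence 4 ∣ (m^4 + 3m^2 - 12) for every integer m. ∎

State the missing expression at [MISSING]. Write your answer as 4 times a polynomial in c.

4(64c^4 + 64c^3 + 36c^2 + 10c - 2)

The residues treated are {0, 3, 2}, so the missing case is m ≡ 1 (mod 4); write m = 4c+1.
Then (4c+1)^4 + 3(4c+1)^2 - 12 = 256c^4 + 256c^3 + 144c^2 + 40c - 8 = 4(64c^4 + 64c^3 + 36c^2 + 10c - 2).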